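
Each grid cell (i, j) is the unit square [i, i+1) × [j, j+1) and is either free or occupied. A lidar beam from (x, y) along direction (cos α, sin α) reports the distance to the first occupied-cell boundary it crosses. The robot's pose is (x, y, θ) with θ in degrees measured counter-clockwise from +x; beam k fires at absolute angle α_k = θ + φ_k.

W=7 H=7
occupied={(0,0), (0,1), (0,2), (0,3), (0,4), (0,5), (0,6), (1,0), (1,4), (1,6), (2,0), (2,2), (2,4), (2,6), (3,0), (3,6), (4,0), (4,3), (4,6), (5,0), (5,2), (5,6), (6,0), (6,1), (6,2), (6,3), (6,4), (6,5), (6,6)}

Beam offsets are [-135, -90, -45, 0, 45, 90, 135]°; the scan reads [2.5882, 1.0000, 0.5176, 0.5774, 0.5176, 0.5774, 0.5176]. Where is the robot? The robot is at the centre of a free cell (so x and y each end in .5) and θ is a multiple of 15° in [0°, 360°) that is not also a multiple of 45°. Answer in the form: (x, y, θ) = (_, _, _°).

(x, y, θ) = (5.5, 1.5, 300°)

Enumerate (i+0.5, j+0.5, θ) over the 20 free cells and 16 admissible headings. For each, cast all 7 beams and compare to the given ranges.
  (2.5, 5.5, 240°): beam 1 = 0.5176 ≠ 2.5882 ✗
  (3.5, 2.5, 75°): beam 1 = 1.7321 ≠ 2.5882 ✗
  (2.5, 1.5, 60°): beam 1 = 0.5176 ≠ 2.5882 ✗
  (4.5, 2.5, 345°): beam 1 = 3.0000 ≠ 2.5882 ✗
  (5.5, 3.5, 255°): beam 1 = 2.8868 ≠ 2.5882 ✗
  …
  (5.5, 1.5, 300°): r_1=2.5882, r_2=1.0000, r_3=0.5176, r_4=0.5774, r_5=0.5176, r_6=0.5774, r_7=0.5176 — all match ✓
Unique over the lattice → pose = (5.5, 1.5, 300°).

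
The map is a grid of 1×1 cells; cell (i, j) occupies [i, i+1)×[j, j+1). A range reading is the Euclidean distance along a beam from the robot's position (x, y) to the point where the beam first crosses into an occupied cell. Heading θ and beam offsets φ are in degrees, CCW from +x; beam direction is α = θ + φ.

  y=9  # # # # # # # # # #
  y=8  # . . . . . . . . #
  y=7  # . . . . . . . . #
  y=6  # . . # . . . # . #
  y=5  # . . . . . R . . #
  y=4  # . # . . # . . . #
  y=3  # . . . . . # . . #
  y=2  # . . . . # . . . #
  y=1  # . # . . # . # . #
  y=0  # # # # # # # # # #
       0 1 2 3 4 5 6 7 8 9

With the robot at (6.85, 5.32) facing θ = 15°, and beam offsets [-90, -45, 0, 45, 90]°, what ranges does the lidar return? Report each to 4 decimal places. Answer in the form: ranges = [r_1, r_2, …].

beam 1: φ=-90°, α=285°
  dir = (cos 285°, sin 285°) = (0.2588, -0.9659); from cell (6,5)
  next x-line at t=0.5796, next y-line at t=0.3313; Δt_x=3.8637, Δt_y=1.0353
    y: enter (6,4) at t=0.3313
    x: enter (7,4) at t=0.5796
    y: enter (7,3) at t=1.3666
    y: enter (7,2) at t=2.4018
    y: enter (7,1) at t=3.4371 ← occupied
  → r_1 = 3.4371
beam 2: φ=-45°, α=330°
  dir = (cos 330°, sin 330°) = (0.8660, -0.5000); from cell (6,5)
  next x-line at t=0.1732, next y-line at t=0.6400; Δt_x=1.1547, Δt_y=2.0000
    x: enter (7,5) at t=0.1732
    y: enter (7,4) at t=0.6400
    x: enter (8,4) at t=1.3279
    x: enter (9,4) at t=2.4826 ← occupied
  → r_2 = 2.4826
beam 3: φ=0°, α=15°
  dir = (cos 15°, sin 15°) = (0.9659, 0.2588); from cell (6,5)
  next x-line at t=0.1553, next y-line at t=2.6273; Δt_x=1.0353, Δt_y=3.8637
    x: enter (7,5) at t=0.1553
    x: enter (8,5) at t=1.1906
    x: enter (9,5) at t=2.2258 ← occupied
  → r_3 = 2.2258
beam 4: φ=45°, α=60°
  dir = (cos 60°, sin 60°) = (0.5000, 0.8660); from cell (6,5)
  next x-line at t=0.3000, next y-line at t=0.7852; Δt_x=2.0000, Δt_y=1.1547
    x: enter (7,5) at t=0.3000
    y: enter (7,6) at t=0.7852 ← occupied
  → r_4 = 0.7852
beam 5: φ=90°, α=105°
  dir = (cos 105°, sin 105°) = (-0.2588, 0.9659); from cell (6,5)
  next x-line at t=3.2841, next y-line at t=0.7040; Δt_x=3.8637, Δt_y=1.0353
    y: enter (6,6) at t=0.7040
    y: enter (6,7) at t=1.7393
    y: enter (6,8) at t=2.7745
    x: enter (5,8) at t=3.2841
    y: enter (5,9) at t=3.8098 ← occupied
  → r_5 = 3.8098

ranges = [3.4371, 2.4826, 2.2258, 0.7852, 3.8098]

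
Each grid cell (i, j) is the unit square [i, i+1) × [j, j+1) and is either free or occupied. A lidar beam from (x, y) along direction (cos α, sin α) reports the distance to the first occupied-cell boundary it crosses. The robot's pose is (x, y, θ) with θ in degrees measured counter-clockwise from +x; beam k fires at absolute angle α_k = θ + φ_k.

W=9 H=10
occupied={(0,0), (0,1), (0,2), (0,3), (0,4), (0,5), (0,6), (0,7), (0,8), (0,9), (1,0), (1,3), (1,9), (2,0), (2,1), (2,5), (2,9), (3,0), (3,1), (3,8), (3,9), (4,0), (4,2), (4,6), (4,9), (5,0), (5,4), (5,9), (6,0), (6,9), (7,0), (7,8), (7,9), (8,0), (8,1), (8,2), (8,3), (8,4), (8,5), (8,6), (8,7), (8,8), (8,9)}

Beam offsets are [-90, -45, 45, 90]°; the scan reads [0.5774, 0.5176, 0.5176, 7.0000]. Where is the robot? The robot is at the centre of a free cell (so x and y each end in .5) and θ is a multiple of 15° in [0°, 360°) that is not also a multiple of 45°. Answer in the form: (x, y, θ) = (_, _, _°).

(x, y, θ) = (3.5, 2.5, 330°)

The pose lattice has 47·16 = 752 candidates. Test each by forward raycasting.
  (5.5, 8.5, 300°): beam 1 = 5.1962 ≠ 0.5774 ✗
  (2.5, 7.5, 150°): beam 1 = 1.0000 ≠ 0.5774 ✗
  (3.5, 4.5, 285°): beam 1 = 1.9319 ≠ 0.5774 ✗
  (7.5, 6.5, 30°): beam 1 = 1.0000 ≠ 0.5774 ✗
  …
  (3.5, 2.5, 330°): r_1=0.5774, r_2=0.5176, r_3=0.5176, r_4=7.0000 — all match ✓
Only this pose fits every beam.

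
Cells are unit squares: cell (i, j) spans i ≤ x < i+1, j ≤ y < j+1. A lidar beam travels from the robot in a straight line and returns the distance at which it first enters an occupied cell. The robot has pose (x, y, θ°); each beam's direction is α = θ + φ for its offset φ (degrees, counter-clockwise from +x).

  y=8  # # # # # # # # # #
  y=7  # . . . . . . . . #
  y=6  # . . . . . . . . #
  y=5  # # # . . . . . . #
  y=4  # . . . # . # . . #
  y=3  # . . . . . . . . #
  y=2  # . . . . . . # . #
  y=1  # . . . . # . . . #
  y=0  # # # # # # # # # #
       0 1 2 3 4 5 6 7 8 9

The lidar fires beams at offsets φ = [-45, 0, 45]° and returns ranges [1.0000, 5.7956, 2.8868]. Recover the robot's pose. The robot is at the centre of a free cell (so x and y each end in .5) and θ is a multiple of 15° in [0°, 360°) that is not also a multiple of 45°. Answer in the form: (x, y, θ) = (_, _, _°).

(x, y, θ) = (7.5, 7.5, 195°)

Enumerate (i+0.5, j+0.5, θ) over the 50 free cells and 16 admissible headings. For each, cast all 3 beams and compare to the given ranges.
  (4.5, 2.5, 255°): beam 1 = 3.0000 ≠ 1.0000 ✗
  (2.5, 7.5, 120°): beam 1 = 0.5176 ≠ 1.0000 ✗
  (4.5, 5.5, 255°): beam 1 = 4.0415 ≠ 1.0000 ✗
  …
  (7.5, 7.5, 195°): r_1=1.0000, r_2=5.7956, r_3=2.8868 — all match ✓
No second candidate reproduces the full scan.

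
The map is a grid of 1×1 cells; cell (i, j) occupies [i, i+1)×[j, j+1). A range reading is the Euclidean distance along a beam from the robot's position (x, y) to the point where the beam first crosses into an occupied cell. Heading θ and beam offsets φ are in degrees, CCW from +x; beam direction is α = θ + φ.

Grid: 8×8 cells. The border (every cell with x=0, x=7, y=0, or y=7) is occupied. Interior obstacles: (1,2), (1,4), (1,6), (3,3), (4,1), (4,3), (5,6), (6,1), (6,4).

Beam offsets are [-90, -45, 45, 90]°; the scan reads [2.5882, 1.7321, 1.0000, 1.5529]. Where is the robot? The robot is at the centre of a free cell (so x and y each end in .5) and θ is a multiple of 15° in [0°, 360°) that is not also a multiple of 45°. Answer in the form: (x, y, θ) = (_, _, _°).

(x, y, θ) = (2.5, 5.5, 105°)

Enumerate (i+0.5, j+0.5, θ) over the 27 free cells and 16 admissible headings. For each, cast all 4 beams and compare to the given ranges.
  (1.5, 1.5, 105°): beam 1 = 5.6940 ≠ 2.5882 ✗
  (2.5, 4.5, 300°): beam 1 = 0.5774 ≠ 2.5882 ✗
  (2.5, 6.5, 75°): beam 1 = 4.6587 ≠ 2.5882 ✗
  (4.5, 6.5, 105°): beam 1 = 0.5176 ≠ 2.5882 ✗
  …
  (2.5, 5.5, 105°): r_1=2.5882, r_2=1.7321, r_3=1.0000, r_4=1.5529 — all match ✓
Only this pose fits every beam.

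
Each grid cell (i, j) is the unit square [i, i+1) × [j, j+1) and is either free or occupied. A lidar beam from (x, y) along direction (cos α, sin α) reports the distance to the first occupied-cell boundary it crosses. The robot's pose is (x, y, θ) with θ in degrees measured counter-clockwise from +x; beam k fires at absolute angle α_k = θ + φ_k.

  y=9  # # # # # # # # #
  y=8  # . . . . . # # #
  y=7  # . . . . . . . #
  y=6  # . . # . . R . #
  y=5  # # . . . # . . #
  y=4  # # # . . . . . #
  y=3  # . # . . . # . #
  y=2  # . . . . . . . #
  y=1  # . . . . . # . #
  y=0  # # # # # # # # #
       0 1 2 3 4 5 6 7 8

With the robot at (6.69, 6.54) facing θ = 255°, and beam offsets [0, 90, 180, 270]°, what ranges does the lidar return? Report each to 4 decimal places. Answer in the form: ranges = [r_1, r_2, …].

beam 1: φ=0°, α=255°
  cosα=-0.2588 sinα=-0.9659 | (6,6) | tMaxX 2.6660 tMaxY 0.5590 | tΔX 3.8637 tΔY 1.0353
    t=0.5590 [y] (6,5)
    t=1.5943 [y] (6,4)
    t=2.6296 [y] (6,3) — stop
  → r_1 = 2.6296
beam 2: φ=90°, α=345°
  cosα=0.9659 sinα=-0.2588 | (6,6) | tMaxX 0.3209 tMaxY 2.0864 | tΔX 1.0353 tΔY 3.8637
    t=0.3209 [x] (7,6)
    t=1.3562 [x] (8,6) — stop
  → r_2 = 1.3562
beam 3: φ=180°, α=75°
  cosα=0.2588 sinα=0.9659 | (6,6) | tMaxX 1.1977 tMaxY 0.4762 | tΔX 3.8637 tΔY 1.0353
    t=0.4762 [y] (6,7)
    t=1.1977 [x] (7,7)
    t=1.5115 [y] (7,8) — stop
  → r_3 = 1.5115
beam 4: φ=270°, α=165°
  cosα=-0.9659 sinα=0.2588 | (6,6) | tMaxX 0.7143 tMaxY 1.7773 | tΔX 1.0353 tΔY 3.8637
    t=0.7143 [x] (5,6)
    t=1.7496 [x] (4,6)
    t=1.7773 [y] (4,7)
    t=2.7849 [x] (3,7)
    t=3.8202 [x] (2,7)
    t=4.8554 [x] (1,7)
    t=5.6410 [y] (1,8)
    t=5.8907 [x] (0,8) — stop
  → r_4 = 5.8907

ranges = [2.6296, 1.3562, 1.5115, 5.8907]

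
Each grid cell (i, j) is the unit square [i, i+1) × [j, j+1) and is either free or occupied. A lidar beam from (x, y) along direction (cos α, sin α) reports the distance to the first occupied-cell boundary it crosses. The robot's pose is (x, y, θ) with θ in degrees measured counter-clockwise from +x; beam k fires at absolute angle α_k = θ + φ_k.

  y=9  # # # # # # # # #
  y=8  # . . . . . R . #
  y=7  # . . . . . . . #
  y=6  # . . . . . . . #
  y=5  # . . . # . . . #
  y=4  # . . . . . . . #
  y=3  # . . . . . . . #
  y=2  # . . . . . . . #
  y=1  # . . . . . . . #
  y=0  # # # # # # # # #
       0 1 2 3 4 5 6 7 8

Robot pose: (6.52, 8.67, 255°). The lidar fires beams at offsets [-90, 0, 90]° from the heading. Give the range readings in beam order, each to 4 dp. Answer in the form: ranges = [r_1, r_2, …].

beam 1: φ=-90°, α=165°
  direction (-0.9659, 0.2588); cell (6,8); t to first gridline: x 0.5383, y 1.2750 (then +1.0353 / +3.8637)
    (5,8) via x @ 0.5383
    (5,9) via y @ 1.2750  # hit
  → r_1 = 1.2750
beam 2: φ=0°, α=255°
  direction (-0.2588, -0.9659); cell (6,8); t to first gridline: x 2.0091, y 0.6936 (then +3.8637 / +1.0353)
    (6,7) via y @ 0.6936
    (6,6) via y @ 1.7289
    (5,6) via x @ 2.0091
    (5,5) via y @ 2.7642
    (5,4) via y @ 3.7995
    (5,3) via y @ 4.8347
    (5,2) via y @ 5.8700
    (4,2) via x @ 5.8728
    (4,1) via y @ 6.9053
    (4,0) via y @ 7.9406  # hit
  → r_2 = 7.9406
beam 3: φ=90°, α=345°
  direction (0.9659, -0.2588); cell (6,8); t to first gridline: x 0.4969, y 2.5887 (then +1.0353 / +3.8637)
    (7,8) via x @ 0.4969
    (8,8) via x @ 1.5322  # hit
  → r_3 = 1.5322

ranges = [1.2750, 7.9406, 1.5322]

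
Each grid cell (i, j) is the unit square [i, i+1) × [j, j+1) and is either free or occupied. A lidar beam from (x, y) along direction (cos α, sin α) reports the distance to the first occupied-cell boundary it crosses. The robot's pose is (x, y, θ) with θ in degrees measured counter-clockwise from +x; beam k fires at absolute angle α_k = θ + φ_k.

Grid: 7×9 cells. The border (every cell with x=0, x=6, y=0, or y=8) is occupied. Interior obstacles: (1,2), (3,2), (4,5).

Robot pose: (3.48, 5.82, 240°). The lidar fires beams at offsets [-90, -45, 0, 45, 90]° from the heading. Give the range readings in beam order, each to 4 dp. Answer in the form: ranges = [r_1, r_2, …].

beam 1: φ=-90°, α=150°
  dir = (cos 150°, sin 150°) = (-0.8660, 0.5000); from cell (3,5)
  next x-line at t=0.5543, next y-line at t=0.3600; Δt_x=1.1547, Δt_y=2.0000
    y: enter (3,6) at t=0.3600
    x: enter (2,6) at t=0.5543
    x: enter (1,6) at t=1.7090
    y: enter (1,7) at t=2.3600
    x: enter (0,7) at t=2.8637 ← occupied
  → r_1 = 2.8637
beam 2: φ=-45°, α=195°
  dir = (cos 195°, sin 195°) = (-0.9659, -0.2588); from cell (3,5)
  next x-line at t=0.4969, next y-line at t=3.1682; Δt_x=1.0353, Δt_y=3.8637
    x: enter (2,5) at t=0.4969
    x: enter (1,5) at t=1.5322
    x: enter (0,5) at t=2.5675 ← occupied
  → r_2 = 2.5675
beam 3: φ=0°, α=240°
  dir = (cos 240°, sin 240°) = (-0.5000, -0.8660); from cell (3,5)
  next x-line at t=0.9600, next y-line at t=0.9469; Δt_x=2.0000, Δt_y=1.1547
    y: enter (3,4) at t=0.9469
    x: enter (2,4) at t=0.9600
    y: enter (2,3) at t=2.1016
    x: enter (1,3) at t=2.9600
    y: enter (1,2) at t=3.2563 ← occupied
  → r_3 = 3.2563
beam 4: φ=45°, α=285°
  dir = (cos 285°, sin 285°) = (0.2588, -0.9659); from cell (3,5)
  next x-line at t=2.0091, next y-line at t=0.8489; Δt_x=3.8637, Δt_y=1.0353
    y: enter (3,4) at t=0.8489
    y: enter (3,3) at t=1.8842
    x: enter (4,3) at t=2.0091
    y: enter (4,2) at t=2.9195
    y: enter (4,1) at t=3.9548
    y: enter (4,0) at t=4.9900 ← occupied
  → r_4 = 4.9900
beam 5: φ=90°, α=330°
  dir = (cos 330°, sin 330°) = (0.8660, -0.5000); from cell (3,5)
  next x-line at t=0.6004, next y-line at t=1.6400; Δt_x=1.1547, Δt_y=2.0000
    x: enter (4,5) at t=0.6004 ← occupied
  → r_5 = 0.6004

ranges = [2.8637, 2.5675, 3.2563, 4.9900, 0.6004]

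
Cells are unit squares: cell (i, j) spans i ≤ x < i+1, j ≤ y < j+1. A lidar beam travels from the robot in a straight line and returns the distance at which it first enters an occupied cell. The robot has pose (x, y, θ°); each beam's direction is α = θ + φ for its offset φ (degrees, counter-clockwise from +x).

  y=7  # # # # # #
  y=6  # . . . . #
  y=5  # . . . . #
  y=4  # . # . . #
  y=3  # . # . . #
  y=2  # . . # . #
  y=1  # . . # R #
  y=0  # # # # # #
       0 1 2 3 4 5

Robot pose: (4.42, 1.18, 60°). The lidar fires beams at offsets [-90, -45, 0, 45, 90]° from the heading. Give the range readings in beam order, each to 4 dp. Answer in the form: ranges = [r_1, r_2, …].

ranges = [0.3600, 0.6005, 1.1600, 1.6228, 0.4850]

beam 1: φ=-90°, α=330°
  cosα=0.8660 sinα=-0.5000 | (4,1) | tMaxX 0.6697 tMaxY 0.3600 | tΔX 1.1547 tΔY 2.0000
    t=0.3600 [y] (4,0) — stop
  → r_1 = 0.3600
beam 2: φ=-45°, α=15°
  cosα=0.9659 sinα=0.2588 | (4,1) | tMaxX 0.6005 tMaxY 3.1682 | tΔX 1.0353 tΔY 3.8637
    t=0.6005 [x] (5,1) — stop
  → r_2 = 0.6005
beam 3: φ=0°, α=60°
  cosα=0.5000 sinα=0.8660 | (4,1) | tMaxX 1.1600 tMaxY 0.9469 | tΔX 2.0000 tΔY 1.1547
    t=0.9469 [y] (4,2)
    t=1.1600 [x] (5,2) — stop
  → r_3 = 1.1600
beam 4: φ=45°, α=105°
  cosα=-0.2588 sinα=0.9659 | (4,1) | tMaxX 1.6228 tMaxY 0.8489 | tΔX 3.8637 tΔY 1.0353
    t=0.8489 [y] (4,2)
    t=1.6228 [x] (3,2) — stop
  → r_4 = 1.6228
beam 5: φ=90°, α=150°
  cosα=-0.8660 sinα=0.5000 | (4,1) | tMaxX 0.4850 tMaxY 1.6400 | tΔX 1.1547 tΔY 2.0000
    t=0.4850 [x] (3,1) — stop
  → r_5 = 0.4850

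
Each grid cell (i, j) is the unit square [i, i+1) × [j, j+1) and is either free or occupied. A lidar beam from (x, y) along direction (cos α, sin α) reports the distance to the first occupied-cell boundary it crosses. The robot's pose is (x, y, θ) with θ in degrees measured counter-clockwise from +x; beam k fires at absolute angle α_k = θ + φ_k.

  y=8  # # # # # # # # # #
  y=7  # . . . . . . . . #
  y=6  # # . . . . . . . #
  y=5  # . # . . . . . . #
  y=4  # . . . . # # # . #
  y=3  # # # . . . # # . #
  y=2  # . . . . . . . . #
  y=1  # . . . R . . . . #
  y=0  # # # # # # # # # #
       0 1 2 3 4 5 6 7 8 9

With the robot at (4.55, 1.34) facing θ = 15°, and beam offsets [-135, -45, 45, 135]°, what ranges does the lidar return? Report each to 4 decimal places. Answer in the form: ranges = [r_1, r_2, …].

beam 1: φ=-135°, α=240°
  d=(-0.5000,-0.8660)  start (4,1)  tX=1.1000 tY=0.3926  stride 1/|dx|=2.0000 1/|dy|=1.1547
    cross y-line → (4,0), t=0.3926 (wall)
  → r_1 = 0.3926
beam 2: φ=-45°, α=330°
  d=(0.8660,-0.5000)  start (4,1)  tX=0.5196 tY=0.6800  stride 1/|dx|=1.1547 1/|dy|=2.0000
    cross x-line → (5,1), t=0.5196
    cross y-line → (5,0), t=0.6800 (wall)
  → r_2 = 0.6800
beam 3: φ=45°, α=60°
  d=(0.5000,0.8660)  start (4,1)  tX=0.9000 tY=0.7621  stride 1/|dx|=2.0000 1/|dy|=1.1547
    cross y-line → (4,2), t=0.7621
    cross x-line → (5,2), t=0.9000
    cross y-line → (5,3), t=1.9168
    cross x-line → (6,3), t=2.9000 (wall)
  → r_3 = 2.9000
beam 4: φ=135°, α=150°
  d=(-0.8660,0.5000)  start (4,1)  tX=0.6351 tY=1.3200  stride 1/|dx|=1.1547 1/|dy|=2.0000
    cross x-line → (3,1), t=0.6351
    cross y-line → (3,2), t=1.3200
    cross x-line → (2,2), t=1.7898
    cross x-line → (1,2), t=2.9445
    cross y-line → (1,3), t=3.3200 (wall)
  → r_4 = 3.3200

ranges = [0.3926, 0.6800, 2.9000, 3.3200]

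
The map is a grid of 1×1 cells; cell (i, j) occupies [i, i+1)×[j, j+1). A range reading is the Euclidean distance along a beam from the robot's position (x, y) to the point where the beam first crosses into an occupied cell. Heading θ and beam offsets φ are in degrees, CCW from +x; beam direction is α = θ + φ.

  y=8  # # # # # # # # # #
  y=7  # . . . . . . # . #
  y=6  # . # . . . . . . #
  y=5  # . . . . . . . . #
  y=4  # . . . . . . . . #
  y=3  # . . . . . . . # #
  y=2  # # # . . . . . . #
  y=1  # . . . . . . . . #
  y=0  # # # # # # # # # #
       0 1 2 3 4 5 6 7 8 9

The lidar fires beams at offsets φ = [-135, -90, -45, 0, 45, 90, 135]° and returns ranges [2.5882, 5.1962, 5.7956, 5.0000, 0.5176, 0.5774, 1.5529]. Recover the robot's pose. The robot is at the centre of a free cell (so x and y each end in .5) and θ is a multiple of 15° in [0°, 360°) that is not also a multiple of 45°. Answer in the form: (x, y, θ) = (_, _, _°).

(x, y, θ) = (2.5, 5.5, 30°)

The pose lattice has 51·16 = 816 candidates. Test each by forward raycasting.
  (5.5, 3.5, 255°): beam 1 = 5.1962 ≠ 2.5882 ✗
  (1.5, 1.5, 210°): beam 1 = 0.5176 ≠ 2.5882 ✗
  (4.5, 6.5, 165°): beam 1 = 2.8868 ≠ 2.5882 ✗
  (8.5, 4.5, 240°): beam 2 = 7.0000 ≠ 5.1962 ✗
  …
  (2.5, 5.5, 30°): r_1=2.5882, r_2=5.1962, r_3=5.7956, r_4=5.0000, r_5=0.5176, r_6=0.5774, r_7=1.5529 — all match ✓
No second candidate reproduces the full scan.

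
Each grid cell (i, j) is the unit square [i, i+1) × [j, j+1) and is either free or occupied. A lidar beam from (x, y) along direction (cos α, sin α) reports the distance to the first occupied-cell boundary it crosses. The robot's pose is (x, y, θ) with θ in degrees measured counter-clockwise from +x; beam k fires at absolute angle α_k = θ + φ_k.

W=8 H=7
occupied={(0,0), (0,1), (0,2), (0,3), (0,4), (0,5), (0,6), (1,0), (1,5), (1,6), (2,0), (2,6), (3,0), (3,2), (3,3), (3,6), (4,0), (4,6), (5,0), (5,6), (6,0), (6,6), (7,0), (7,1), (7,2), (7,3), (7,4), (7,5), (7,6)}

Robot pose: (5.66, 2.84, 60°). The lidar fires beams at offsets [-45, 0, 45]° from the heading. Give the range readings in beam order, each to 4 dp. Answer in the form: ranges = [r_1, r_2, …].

ranges = [1.3873, 2.6800, 3.2715]

beam 1: φ=-45°, α=15°
  dir = (cos 15°, sin 15°) = (0.9659, 0.2588); from cell (5,2)
  next x-line at t=0.3520, next y-line at t=0.6182; Δt_x=1.0353, Δt_y=3.8637
    x: enter (6,2) at t=0.3520
    y: enter (6,3) at t=0.6182
    x: enter (7,3) at t=1.3873 ← occupied
  → r_1 = 1.3873
beam 2: φ=0°, α=60°
  dir = (cos 60°, sin 60°) = (0.5000, 0.8660); from cell (5,2)
  next x-line at t=0.6800, next y-line at t=0.1848; Δt_x=2.0000, Δt_y=1.1547
    y: enter (5,3) at t=0.1848
    x: enter (6,3) at t=0.6800
    y: enter (6,4) at t=1.3395
    y: enter (6,5) at t=2.4942
    x: enter (7,5) at t=2.6800 ← occupied
  → r_2 = 2.6800
beam 3: φ=45°, α=105°
  dir = (cos 105°, sin 105°) = (-0.2588, 0.9659); from cell (5,2)
  next x-line at t=2.5500, next y-line at t=0.1656; Δt_x=3.8637, Δt_y=1.0353
    y: enter (5,3) at t=0.1656
    y: enter (5,4) at t=1.2009
    y: enter (5,5) at t=2.2362
    x: enter (4,5) at t=2.5500
    y: enter (4,6) at t=3.2715 ← occupied
  → r_3 = 3.2715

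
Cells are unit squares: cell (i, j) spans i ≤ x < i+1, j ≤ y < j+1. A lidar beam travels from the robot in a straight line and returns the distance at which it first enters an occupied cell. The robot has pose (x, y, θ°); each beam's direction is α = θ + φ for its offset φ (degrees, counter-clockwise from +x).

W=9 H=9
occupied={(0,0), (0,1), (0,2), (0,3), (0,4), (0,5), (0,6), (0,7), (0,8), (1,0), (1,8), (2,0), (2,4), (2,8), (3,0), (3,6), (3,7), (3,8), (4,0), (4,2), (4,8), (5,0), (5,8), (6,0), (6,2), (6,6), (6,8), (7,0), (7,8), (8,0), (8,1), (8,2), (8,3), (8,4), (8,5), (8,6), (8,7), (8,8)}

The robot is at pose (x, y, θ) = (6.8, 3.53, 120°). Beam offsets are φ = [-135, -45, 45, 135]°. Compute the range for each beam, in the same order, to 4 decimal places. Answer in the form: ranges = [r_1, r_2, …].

ranges = [1.2423, 4.6277, 3.9340, 0.5487]

beam 1: φ=-135°, α=345°
  dir = (cos 345°, sin 345°) = (0.9659, -0.2588); from cell (6,3)
  next x-line at t=0.2071, next y-line at t=2.0478; Δt_x=1.0353, Δt_y=3.8637
    x: enter (7,3) at t=0.2071
    x: enter (8,3) at t=1.2423 ← occupied
  → r_1 = 1.2423
beam 2: φ=-45°, α=75°
  dir = (cos 75°, sin 75°) = (0.2588, 0.9659); from cell (6,3)
  next x-line at t=0.7727, next y-line at t=0.4866; Δt_x=3.8637, Δt_y=1.0353
    y: enter (6,4) at t=0.4866
    x: enter (7,4) at t=0.7727
    y: enter (7,5) at t=1.5219
    y: enter (7,6) at t=2.5571
    y: enter (7,7) at t=3.5924
    y: enter (7,8) at t=4.6277 ← occupied
  → r_2 = 4.6277
beam 3: φ=45°, α=165°
  dir = (cos 165°, sin 165°) = (-0.9659, 0.2588); from cell (6,3)
  next x-line at t=0.8282, next y-line at t=1.8159; Δt_x=1.0353, Δt_y=3.8637
    x: enter (5,3) at t=0.8282
    y: enter (5,4) at t=1.8159
    x: enter (4,4) at t=1.8635
    x: enter (3,4) at t=2.8988
    x: enter (2,4) at t=3.9340 ← occupied
  → r_3 = 3.9340
beam 4: φ=135°, α=255°
  dir = (cos 255°, sin 255°) = (-0.2588, -0.9659); from cell (6,3)
  next x-line at t=3.0910, next y-line at t=0.5487; Δt_x=3.8637, Δt_y=1.0353
    y: enter (6,2) at t=0.5487 ← occupied
  → r_4 = 0.5487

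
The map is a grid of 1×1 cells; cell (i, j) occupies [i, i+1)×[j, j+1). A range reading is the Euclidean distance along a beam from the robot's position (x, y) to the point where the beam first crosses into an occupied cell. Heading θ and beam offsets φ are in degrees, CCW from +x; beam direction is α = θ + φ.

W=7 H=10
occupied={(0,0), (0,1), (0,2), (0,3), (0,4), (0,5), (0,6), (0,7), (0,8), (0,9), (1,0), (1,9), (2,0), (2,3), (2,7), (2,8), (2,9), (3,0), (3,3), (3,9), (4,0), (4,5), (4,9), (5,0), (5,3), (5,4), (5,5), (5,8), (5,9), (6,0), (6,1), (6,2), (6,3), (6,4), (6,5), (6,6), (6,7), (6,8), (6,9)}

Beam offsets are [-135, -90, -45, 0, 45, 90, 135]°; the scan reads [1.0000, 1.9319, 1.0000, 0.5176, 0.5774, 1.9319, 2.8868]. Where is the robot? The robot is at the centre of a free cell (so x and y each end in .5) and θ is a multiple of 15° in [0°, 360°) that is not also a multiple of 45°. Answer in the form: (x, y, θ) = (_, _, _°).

Candidates: 31 free-cell centres × 16 headings = 496 poses. Raycast each; keep the one whose scan matches to 4 dp.
  (4.5, 3.5, 60°): beam 1 = 2.5882 ≠ 1.0000 ✗
  (4.5, 8.5, 255°): beam 1 = 0.5774 ≠ 1.0000 ✗
  (5.5, 2.5, 210°): beam 1 = 0.5176 ≠ 1.0000 ✗
  (5.5, 1.5, 150°): beam 1 = 0.5176 ≠ 1.0000 ✗
  …
  (1.5, 6.5, 165°): r_1=1.0000, r_2=1.9319, r_3=1.0000, r_4=0.5176, r_5=0.5774, r_6=1.9319, r_7=2.8868 — all match ✓
Only this pose fits every beam.

(x, y, θ) = (1.5, 6.5, 165°)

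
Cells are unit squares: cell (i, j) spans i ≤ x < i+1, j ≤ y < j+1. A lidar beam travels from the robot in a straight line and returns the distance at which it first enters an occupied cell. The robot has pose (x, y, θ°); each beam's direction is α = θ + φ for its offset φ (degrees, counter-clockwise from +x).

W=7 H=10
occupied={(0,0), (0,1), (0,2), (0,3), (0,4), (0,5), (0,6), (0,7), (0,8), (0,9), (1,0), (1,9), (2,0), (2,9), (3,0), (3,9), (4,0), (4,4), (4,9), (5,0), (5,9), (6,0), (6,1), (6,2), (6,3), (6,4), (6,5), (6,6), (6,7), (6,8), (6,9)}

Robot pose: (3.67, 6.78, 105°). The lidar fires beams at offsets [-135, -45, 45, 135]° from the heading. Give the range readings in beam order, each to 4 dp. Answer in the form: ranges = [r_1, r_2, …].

ranges = [2.6905, 2.5634, 3.0831, 5.3400]

beam 1: φ=-135°, α=330°
  cosα=0.8660 sinα=-0.5000 | (3,6) | tMaxX 0.3811 tMaxY 1.5600 | tΔX 1.1547 tΔY 2.0000
    t=0.3811 [x] (4,6)
    t=1.5358 [x] (5,6)
    t=1.5600 [y] (5,5)
    t=2.6905 [x] (6,5) — stop
  → r_1 = 2.6905
beam 2: φ=-45°, α=60°
  cosα=0.5000 sinα=0.8660 | (3,6) | tMaxX 0.6600 tMaxY 0.2540 | tΔX 2.0000 tΔY 1.1547
    t=0.2540 [y] (3,7)
    t=0.6600 [x] (4,7)
    t=1.4087 [y] (4,8)
    t=2.5634 [y] (4,9) — stop
  → r_2 = 2.5634
beam 3: φ=45°, α=150°
  cosα=-0.8660 sinα=0.5000 | (3,6) | tMaxX 0.7736 tMaxY 0.4400 | tΔX 1.1547 tΔY 2.0000
    t=0.4400 [y] (3,7)
    t=0.7736 [x] (2,7)
    t=1.9283 [x] (1,7)
    t=2.4400 [y] (1,8)
    t=3.0831 [x] (0,8) — stop
  → r_3 = 3.0831
beam 4: φ=135°, α=240°
  cosα=-0.5000 sinα=-0.8660 | (3,6) | tMaxX 1.3400 tMaxY 0.9007 | tΔX 2.0000 tΔY 1.1547
    t=0.9007 [y] (3,5)
    t=1.3400 [x] (2,5)
    t=2.0554 [y] (2,4)
    t=3.2101 [y] (2,3)
    t=3.3400 [x] (1,3)
    t=4.3648 [y] (1,2)
    t=5.3400 [x] (0,2) — stop
  → r_4 = 5.3400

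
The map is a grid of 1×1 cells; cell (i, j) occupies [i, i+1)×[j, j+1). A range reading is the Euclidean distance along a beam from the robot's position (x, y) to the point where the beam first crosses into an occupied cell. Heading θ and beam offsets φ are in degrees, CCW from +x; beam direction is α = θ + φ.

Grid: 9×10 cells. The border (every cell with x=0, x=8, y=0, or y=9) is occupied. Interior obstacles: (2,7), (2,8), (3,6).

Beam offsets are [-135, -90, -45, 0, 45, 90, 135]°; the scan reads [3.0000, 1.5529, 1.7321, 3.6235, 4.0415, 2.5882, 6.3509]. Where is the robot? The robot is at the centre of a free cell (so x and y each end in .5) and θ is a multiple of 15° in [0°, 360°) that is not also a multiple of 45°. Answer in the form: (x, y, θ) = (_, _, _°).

Candidates: 53 free-cell centres × 16 headings = 848 poses. Raycast each; keep the one whose scan matches to 4 dp.
  (4.5, 2.5, 285°): beam 1 = 4.0415 ≠ 3.0000 ✗
  (4.5, 3.5, 30°): beam 1 = 2.5882 ≠ 3.0000 ✗
  (3.5, 3.5, 105°): beam 1 = 5.0000 ≠ 3.0000 ✗
  (2.5, 6.5, 240°): beam 1 = 0.5176 ≠ 3.0000 ✗
  (6.5, 6.5, 165°): beam 1 = 1.7321 ≠ 3.0000 ✗
  …
  (6.5, 5.5, 75°): r_1=3.0000, r_2=1.5529, r_3=1.7321, r_4=3.6235, r_5=4.0415, r_6=2.5882, r_7=6.3509 — all match ✓
No second candidate reproduces the full scan.

(x, y, θ) = (6.5, 5.5, 75°)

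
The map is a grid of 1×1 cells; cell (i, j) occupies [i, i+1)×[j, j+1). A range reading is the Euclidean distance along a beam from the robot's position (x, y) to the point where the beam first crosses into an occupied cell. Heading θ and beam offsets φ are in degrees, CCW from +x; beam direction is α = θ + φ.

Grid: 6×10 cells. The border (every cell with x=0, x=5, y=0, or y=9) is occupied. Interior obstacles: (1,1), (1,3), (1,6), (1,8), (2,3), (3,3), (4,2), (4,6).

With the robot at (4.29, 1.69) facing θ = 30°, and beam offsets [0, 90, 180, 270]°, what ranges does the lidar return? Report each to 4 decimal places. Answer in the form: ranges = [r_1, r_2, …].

beam 1: φ=0°, α=30°
  cosα=0.8660 sinα=0.5000 | (4,1) | tMaxX 0.8198 tMaxY 0.6200 | tΔX 1.1547 tΔY 2.0000
    t=0.6200 [y] (4,2) — stop
  → r_1 = 0.6200
beam 2: φ=90°, α=120°
  cosα=-0.5000 sinα=0.8660 | (4,1) | tMaxX 0.5800 tMaxY 0.3580 | tΔX 2.0000 tΔY 1.1547
    t=0.3580 [y] (4,2) — stop
  → r_2 = 0.3580
beam 3: φ=180°, α=210°
  cosα=-0.8660 sinα=-0.5000 | (4,1) | tMaxX 0.3349 tMaxY 1.3800 | tΔX 1.1547 tΔY 2.0000
    t=0.3349 [x] (3,1)
    t=1.3800 [y] (3,0) — stop
  → r_3 = 1.3800
beam 4: φ=270°, α=300°
  cosα=0.5000 sinα=-0.8660 | (4,1) | tMaxX 1.4200 tMaxY 0.7967 | tΔX 2.0000 tΔY 1.1547
    t=0.7967 [y] (4,0) — stop
  → r_4 = 0.7967

ranges = [0.6200, 0.3580, 1.3800, 0.7967]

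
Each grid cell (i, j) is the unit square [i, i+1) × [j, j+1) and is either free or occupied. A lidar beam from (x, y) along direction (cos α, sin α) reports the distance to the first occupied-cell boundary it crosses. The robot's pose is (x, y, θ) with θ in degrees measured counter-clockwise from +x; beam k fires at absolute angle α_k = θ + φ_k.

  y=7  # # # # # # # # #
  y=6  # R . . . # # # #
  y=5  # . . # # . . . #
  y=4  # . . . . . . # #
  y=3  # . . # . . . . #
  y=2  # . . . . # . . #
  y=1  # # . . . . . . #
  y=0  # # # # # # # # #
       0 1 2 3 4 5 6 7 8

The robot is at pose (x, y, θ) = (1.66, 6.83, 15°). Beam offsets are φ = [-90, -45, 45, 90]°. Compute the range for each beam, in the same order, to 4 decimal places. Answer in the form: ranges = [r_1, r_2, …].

beam 1: φ=-90°, α=285°
  cosα=0.2588 sinα=-0.9659 | (1,6) | tMaxX 1.3137 tMaxY 0.8593 | tΔX 3.8637 tΔY 1.0353
    t=0.8593 [y] (1,5)
    t=1.3137 [x] (2,5)
    t=1.8946 [y] (2,4)
    t=2.9298 [y] (2,3)
    t=3.9651 [y] (2,2)
    t=5.0004 [y] (2,1)
    t=5.1774 [x] (3,1)
    t=6.0357 [y] (3,0) — stop
  → r_1 = 6.0357
beam 2: φ=-45°, α=330°
  cosα=0.8660 sinα=-0.5000 | (1,6) | tMaxX 0.3926 tMaxY 1.6600 | tΔX 1.1547 tΔY 2.0000
    t=0.3926 [x] (2,6)
    t=1.5473 [x] (3,6)
    t=1.6600 [y] (3,5) — stop
  → r_2 = 1.6600
beam 3: φ=45°, α=60°
  cosα=0.5000 sinα=0.8660 | (1,6) | tMaxX 0.6800 tMaxY 0.1963 | tΔX 2.0000 tΔY 1.1547
    t=0.1963 [y] (1,7) — stop
  → r_3 = 0.1963
beam 4: φ=90°, α=105°
  cosα=-0.2588 sinα=0.9659 | (1,6) | tMaxX 2.5500 tMaxY 0.1760 | tΔX 3.8637 tΔY 1.0353
    t=0.1760 [y] (1,7) — stop
  → r_4 = 0.1760

ranges = [6.0357, 1.6600, 0.1963, 0.1760]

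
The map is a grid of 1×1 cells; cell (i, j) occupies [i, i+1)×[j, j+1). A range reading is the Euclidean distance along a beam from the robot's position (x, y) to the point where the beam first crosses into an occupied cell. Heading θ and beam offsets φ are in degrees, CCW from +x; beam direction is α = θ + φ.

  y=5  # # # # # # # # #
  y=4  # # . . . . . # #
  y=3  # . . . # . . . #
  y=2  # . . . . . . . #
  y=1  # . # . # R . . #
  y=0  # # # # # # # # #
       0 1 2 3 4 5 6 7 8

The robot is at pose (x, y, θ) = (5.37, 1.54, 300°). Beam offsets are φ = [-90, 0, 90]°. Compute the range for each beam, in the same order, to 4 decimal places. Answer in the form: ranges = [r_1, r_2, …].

ranges = [0.4272, 0.6235, 3.0369]

beam 1: φ=-90°, α=210°
  d=(-0.8660,-0.5000)  start (5,1)  tX=0.4272 tY=1.0800  stride 1/|dx|=1.1547 1/|dy|=2.0000
    cross x-line → (4,1), t=0.4272 (wall)
  → r_1 = 0.4272
beam 2: φ=0°, α=300°
  d=(0.5000,-0.8660)  start (5,1)  tX=1.2600 tY=0.6235  stride 1/|dx|=2.0000 1/|dy|=1.1547
    cross y-line → (5,0), t=0.6235 (wall)
  → r_2 = 0.6235
beam 3: φ=90°, α=30°
  d=(0.8660,0.5000)  start (5,1)  tX=0.7275 tY=0.9200  stride 1/|dx|=1.1547 1/|dy|=2.0000
    cross x-line → (6,1), t=0.7275
    cross y-line → (6,2), t=0.9200
    cross x-line → (7,2), t=1.8822
    cross y-line → (7,3), t=2.9200
    cross x-line → (8,3), t=3.0369 (wall)
  → r_3 = 3.0369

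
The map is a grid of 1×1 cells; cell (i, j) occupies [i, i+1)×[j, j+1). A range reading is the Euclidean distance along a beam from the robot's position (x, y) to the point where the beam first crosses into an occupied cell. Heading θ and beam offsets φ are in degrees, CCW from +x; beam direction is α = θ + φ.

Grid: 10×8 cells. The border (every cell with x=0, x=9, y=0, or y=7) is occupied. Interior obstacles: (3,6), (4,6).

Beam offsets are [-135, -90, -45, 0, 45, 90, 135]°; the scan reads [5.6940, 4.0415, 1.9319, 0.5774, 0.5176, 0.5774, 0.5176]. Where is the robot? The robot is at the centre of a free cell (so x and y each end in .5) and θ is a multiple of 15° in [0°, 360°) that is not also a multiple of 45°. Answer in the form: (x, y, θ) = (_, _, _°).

Enumerate (i+0.5, j+0.5, θ) over the 46 free cells and 16 admissible headings. For each, cast all 7 beams and compare to the given ranges.
  (5.5, 1.5, 240°): beam 1 = 4.6587 ≠ 5.6940 ✗
  (5.5, 1.5, 75°): beam 1 = 0.5774 ≠ 5.6940 ✗
  (4.5, 2.5, 285°): beam 1 = 4.0415 ≠ 5.6940 ✗
  (5.5, 6.5, 30°): beam 2 = 6.3509 ≠ 4.0415 ✗
  …
  (5.5, 6.5, 60°): r_1=5.6940, r_2=4.0415, r_3=1.9319, r_4=0.5774, r_5=0.5176, r_6=0.5774, r_7=0.5176 — all match ✓
Unique over the lattice → pose = (5.5, 6.5, 60°).

(x, y, θ) = (5.5, 6.5, 60°)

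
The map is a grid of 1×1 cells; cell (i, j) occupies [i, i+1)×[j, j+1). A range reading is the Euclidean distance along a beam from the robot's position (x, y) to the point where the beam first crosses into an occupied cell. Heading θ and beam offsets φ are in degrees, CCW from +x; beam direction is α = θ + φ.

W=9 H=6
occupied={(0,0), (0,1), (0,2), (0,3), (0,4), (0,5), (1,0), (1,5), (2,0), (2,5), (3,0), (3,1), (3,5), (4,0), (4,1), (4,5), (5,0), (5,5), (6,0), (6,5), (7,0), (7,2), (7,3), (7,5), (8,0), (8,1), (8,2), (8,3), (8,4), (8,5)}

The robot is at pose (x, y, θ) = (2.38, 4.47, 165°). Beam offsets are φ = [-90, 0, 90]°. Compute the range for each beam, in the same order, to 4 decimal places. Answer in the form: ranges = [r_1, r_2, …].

beam 1: φ=-90°, α=75°
  d=(0.2588,0.9659)  start (2,4)  tX=2.3955 tY=0.5487  stride 1/|dx|=3.8637 1/|dy|=1.0353
    cross y-line → (2,5), t=0.5487 (wall)
  → r_1 = 0.5487
beam 2: φ=0°, α=165°
  d=(-0.9659,0.2588)  start (2,4)  tX=0.3934 tY=2.0478  stride 1/|dx|=1.0353 1/|dy|=3.8637
    cross x-line → (1,4), t=0.3934
    cross x-line → (0,4), t=1.4287 (wall)
  → r_2 = 1.4287
beam 3: φ=90°, α=255°
  d=(-0.2588,-0.9659)  start (2,4)  tX=1.4682 tY=0.4866  stride 1/|dx|=3.8637 1/|dy|=1.0353
    cross y-line → (2,3), t=0.4866
    cross x-line → (1,3), t=1.4682
    cross y-line → (1,2), t=1.5219
    cross y-line → (1,1), t=2.5571
    cross y-line → (1,0), t=3.5924 (wall)
  → r_3 = 3.5924

ranges = [0.5487, 1.4287, 3.5924]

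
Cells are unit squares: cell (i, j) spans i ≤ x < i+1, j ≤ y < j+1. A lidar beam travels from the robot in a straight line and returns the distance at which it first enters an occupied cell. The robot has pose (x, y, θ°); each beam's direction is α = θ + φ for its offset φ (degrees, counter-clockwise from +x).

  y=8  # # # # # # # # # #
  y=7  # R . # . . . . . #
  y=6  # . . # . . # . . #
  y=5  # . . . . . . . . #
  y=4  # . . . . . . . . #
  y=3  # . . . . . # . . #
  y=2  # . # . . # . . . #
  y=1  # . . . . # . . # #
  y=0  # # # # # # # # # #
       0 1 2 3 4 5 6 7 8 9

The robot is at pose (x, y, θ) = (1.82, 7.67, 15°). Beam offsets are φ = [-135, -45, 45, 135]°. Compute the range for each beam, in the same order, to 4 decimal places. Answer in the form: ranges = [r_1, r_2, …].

ranges = [1.6400, 1.3625, 0.3811, 0.6600]

beam 1: φ=-135°, α=240°
  dir = (cos 240°, sin 240°) = (-0.5000, -0.8660); from cell (1,7)
  next x-line at t=1.6400, next y-line at t=0.7736; Δt_x=2.0000, Δt_y=1.1547
    y: enter (1,6) at t=0.7736
    x: enter (0,6) at t=1.6400 ← occupied
  → r_1 = 1.6400
beam 2: φ=-45°, α=330°
  dir = (cos 330°, sin 330°) = (0.8660, -0.5000); from cell (1,7)
  next x-line at t=0.2078, next y-line at t=1.3400; Δt_x=1.1547, Δt_y=2.0000
    x: enter (2,7) at t=0.2078
    y: enter (2,6) at t=1.3400
    x: enter (3,6) at t=1.3625 ← occupied
  → r_2 = 1.3625
beam 3: φ=45°, α=60°
  dir = (cos 60°, sin 60°) = (0.5000, 0.8660); from cell (1,7)
  next x-line at t=0.3600, next y-line at t=0.3811; Δt_x=2.0000, Δt_y=1.1547
    x: enter (2,7) at t=0.3600
    y: enter (2,8) at t=0.3811 ← occupied
  → r_3 = 0.3811
beam 4: φ=135°, α=150°
  dir = (cos 150°, sin 150°) = (-0.8660, 0.5000); from cell (1,7)
  next x-line at t=0.9469, next y-line at t=0.6600; Δt_x=1.1547, Δt_y=2.0000
    y: enter (1,8) at t=0.6600 ← occupied
  → r_4 = 0.6600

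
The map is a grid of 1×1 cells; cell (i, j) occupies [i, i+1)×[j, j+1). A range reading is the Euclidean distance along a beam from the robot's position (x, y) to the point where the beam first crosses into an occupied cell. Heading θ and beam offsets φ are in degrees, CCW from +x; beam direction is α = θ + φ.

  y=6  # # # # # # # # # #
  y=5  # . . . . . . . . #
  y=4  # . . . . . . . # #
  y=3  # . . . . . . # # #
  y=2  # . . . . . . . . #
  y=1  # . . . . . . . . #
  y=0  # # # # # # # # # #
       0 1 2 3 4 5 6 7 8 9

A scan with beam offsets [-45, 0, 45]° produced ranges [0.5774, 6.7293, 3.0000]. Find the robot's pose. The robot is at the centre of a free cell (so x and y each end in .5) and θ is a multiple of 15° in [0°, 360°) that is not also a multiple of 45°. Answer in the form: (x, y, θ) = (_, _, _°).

(x, y, θ) = (7.5, 2.5, 165°)

Candidates: 37 free-cell centres × 16 headings = 592 poses. Raycast each; keep the one whose scan matches to 4 dp.
  (6.5, 2.5, 165°): beam 1 = 4.0415 ≠ 0.5774 ✗
  (5.5, 1.5, 345°): beam 2 = 1.9319 ≠ 6.7293 ✗
  (3.5, 1.5, 30°): beam 1 = 1.9319 ≠ 0.5774 ✗
  …
  (7.5, 2.5, 165°): r_1=0.5774, r_2=6.7293, r_3=3.0000 — all match ✓
Only this pose fits every beam.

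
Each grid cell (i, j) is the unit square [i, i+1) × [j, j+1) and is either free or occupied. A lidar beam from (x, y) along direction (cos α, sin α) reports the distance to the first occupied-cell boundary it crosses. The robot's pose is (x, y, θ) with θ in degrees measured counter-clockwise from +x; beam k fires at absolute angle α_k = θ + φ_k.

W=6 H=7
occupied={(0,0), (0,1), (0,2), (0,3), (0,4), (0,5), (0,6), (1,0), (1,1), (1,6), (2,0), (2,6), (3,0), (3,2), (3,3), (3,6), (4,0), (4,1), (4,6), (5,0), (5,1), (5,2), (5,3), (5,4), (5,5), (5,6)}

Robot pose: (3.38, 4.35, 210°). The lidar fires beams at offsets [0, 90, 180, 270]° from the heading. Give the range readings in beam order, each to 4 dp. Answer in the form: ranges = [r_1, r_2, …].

beam 1: φ=0°, α=210°
  cosα=-0.8660 sinα=-0.5000 | (3,4) | tMaxX 0.4388 tMaxY 0.7000 | tΔX 1.1547 tΔY 2.0000
    t=0.4388 [x] (2,4)
    t=0.7000 [y] (2,3)
    t=1.5935 [x] (1,3)
    t=2.7000 [y] (1,2)
    t=2.7482 [x] (0,2) — stop
  → r_1 = 2.7482
beam 2: φ=90°, α=300°
  cosα=0.5000 sinα=-0.8660 | (3,4) | tMaxX 1.2400 tMaxY 0.4041 | tΔX 2.0000 tΔY 1.1547
    t=0.4041 [y] (3,3) — stop
  → r_2 = 0.4041
beam 3: φ=180°, α=30°
  cosα=0.8660 sinα=0.5000 | (3,4) | tMaxX 0.7159 tMaxY 1.3000 | tΔX 1.1547 tΔY 2.0000
    t=0.7159 [x] (4,4)
    t=1.3000 [y] (4,5)
    t=1.8706 [x] (5,5) — stop
  → r_3 = 1.8706
beam 4: φ=270°, α=120°
  cosα=-0.5000 sinα=0.8660 | (3,4) | tMaxX 0.7600 tMaxY 0.7506 | tΔX 2.0000 tΔY 1.1547
    t=0.7506 [y] (3,5)
    t=0.7600 [x] (2,5)
    t=1.9053 [y] (2,6) — stop
  → r_4 = 1.9053

ranges = [2.7482, 0.4041, 1.8706, 1.9053]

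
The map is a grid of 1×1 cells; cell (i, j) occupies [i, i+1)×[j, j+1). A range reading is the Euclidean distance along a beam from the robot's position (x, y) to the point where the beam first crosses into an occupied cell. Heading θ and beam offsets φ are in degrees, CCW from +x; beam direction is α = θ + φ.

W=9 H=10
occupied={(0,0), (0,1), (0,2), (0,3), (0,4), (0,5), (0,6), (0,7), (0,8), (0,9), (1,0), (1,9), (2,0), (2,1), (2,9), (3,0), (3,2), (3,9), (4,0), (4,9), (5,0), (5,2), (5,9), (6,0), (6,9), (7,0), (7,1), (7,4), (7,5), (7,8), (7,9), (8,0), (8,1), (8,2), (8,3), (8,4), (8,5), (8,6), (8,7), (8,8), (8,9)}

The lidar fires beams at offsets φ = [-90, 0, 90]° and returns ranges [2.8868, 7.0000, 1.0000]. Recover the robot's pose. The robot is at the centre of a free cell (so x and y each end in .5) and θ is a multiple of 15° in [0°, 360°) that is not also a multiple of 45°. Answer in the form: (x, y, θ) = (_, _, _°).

Enumerate (i+0.5, j+0.5, θ) over the 49 free cells and 16 admissible headings. For each, cast all 3 beams and compare to the given ranges.
  (1.5, 1.5, 210°): beam 1 = 1.0000 ≠ 2.8868 ✗
  (3.5, 1.5, 300°): beam 1 = 0.5774 ≠ 2.8868 ✗
  (4.5, 1.5, 15°): beam 1 = 0.5176 ≠ 2.8868 ✗
  …
  (1.5, 4.5, 30°): r_1=2.8868, r_2=7.0000, r_3=1.0000 — all match ✓
No second candidate reproduces the full scan.

(x, y, θ) = (1.5, 4.5, 30°)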